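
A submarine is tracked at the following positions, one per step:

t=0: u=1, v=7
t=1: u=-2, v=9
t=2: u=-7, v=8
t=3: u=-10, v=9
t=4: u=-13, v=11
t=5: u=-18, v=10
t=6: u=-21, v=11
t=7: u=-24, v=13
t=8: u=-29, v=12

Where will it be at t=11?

u=-40, v=14

Step-to-step displacements: (-3, +2), (-5, -1), (-3, +1), (-3, +2), (-5, -1), (-3, +1), (-3, +2), (-5, -1) — a repeating cycle of length 3.
step 9: apply (-3, +1) → u=-32, v=13
step 10: apply (-3, +2) → u=-35, v=15
step 11: apply (-5, -1) → u=-40, v=14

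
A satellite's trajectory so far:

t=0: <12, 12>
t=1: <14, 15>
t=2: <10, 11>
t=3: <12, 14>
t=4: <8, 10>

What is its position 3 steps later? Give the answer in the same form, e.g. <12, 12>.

<8, 12>

Differencing gives <+2, +3>, <-4, -4>, <+2, +3>, <-4, -4>. This is the pattern <+2, +3>, <-4, -4> repeated.
step 5: apply <+2, +3> → <10, 13>
step 6: apply <-4, -4> → <6, 9>
step 7: apply <+2, +3> → <8, 12>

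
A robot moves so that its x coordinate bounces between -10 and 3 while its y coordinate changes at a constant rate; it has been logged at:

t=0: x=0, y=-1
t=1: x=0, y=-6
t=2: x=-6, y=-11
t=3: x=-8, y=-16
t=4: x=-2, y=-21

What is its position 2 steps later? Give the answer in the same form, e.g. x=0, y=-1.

x=-4, y=-31

The x coordinate travels 6 per step and bounces off the walls at -10 and 3.
  step 5: -2 → 2
  step 6: 2 → -4
The y coordinate changes by -5 each step: at step 6 it is -31.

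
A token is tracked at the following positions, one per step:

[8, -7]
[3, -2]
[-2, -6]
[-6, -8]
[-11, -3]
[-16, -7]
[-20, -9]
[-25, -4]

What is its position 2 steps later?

The moves between consecutive positions are [-5, +5], [-5, -4], [-4, -2], [-5, +5], [-5, -4], [-4, -2], [-5, +5]; they repeat the 3-cycle [[-5, +5], [-5, -4], [-4, -2]].
step 8: apply [-5, -4] → [-30, -8]
step 9: apply [-4, -2] → [-34, -10]

[-34, -10]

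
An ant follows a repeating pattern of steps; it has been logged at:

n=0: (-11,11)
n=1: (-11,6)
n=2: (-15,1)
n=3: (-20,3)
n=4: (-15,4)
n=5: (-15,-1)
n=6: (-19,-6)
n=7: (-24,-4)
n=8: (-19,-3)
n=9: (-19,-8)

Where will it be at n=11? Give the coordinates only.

Step-to-step displacements: (+0,-5), (-4,-5), (-5,+2), (+5,+1), (+0,-5), (-4,-5), (-5,+2), (+5,+1), (+0,-5) — a repeating cycle of length 4.
step 10: apply (-4,-5) → (-23,-13)
step 11: apply (-5,+2) → (-28,-11)

(-28,-11)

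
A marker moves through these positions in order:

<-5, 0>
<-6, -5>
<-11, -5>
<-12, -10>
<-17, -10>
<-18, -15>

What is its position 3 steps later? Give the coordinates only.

<-29, -20>

Differencing gives <-1, -5>, <-5, +0>, <-1, -5>, <-5, +0>, <-1, -5>. This is the pattern <-1, -5>, <-5, +0> repeated.
step 6: apply <-5, +0> → <-23, -15>
step 7: apply <-1, -5> → <-24, -20>
step 8: apply <-5, +0> → <-29, -20>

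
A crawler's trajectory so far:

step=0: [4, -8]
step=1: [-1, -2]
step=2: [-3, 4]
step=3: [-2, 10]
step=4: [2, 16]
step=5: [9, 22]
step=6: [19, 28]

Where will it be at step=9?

First differences are [-5, +6], [-2, +6], [+1, +6], [+4, +6], [+7, +6], [+10, +6]; their common second difference is [+3, +0] (constant acceleration).
step 7: [19, 28] + [+13, +6] → [32, 34]
step 8: [32, 34] + [+16, +6] → [48, 40]
step 9: [48, 40] + [+19, +6] → [67, 46]

[67, 46]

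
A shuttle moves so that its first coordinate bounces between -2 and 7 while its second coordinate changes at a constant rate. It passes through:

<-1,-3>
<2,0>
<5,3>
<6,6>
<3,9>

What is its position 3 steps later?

The first coordinate reflects between -2 and 7, moving 3 per step.
  step 5: 3 → 0
  step 6: 0 → -1
  step 7: -1 → 2
The second coordinate changes by +3 each step: at step 7 it is 18.

<2,18>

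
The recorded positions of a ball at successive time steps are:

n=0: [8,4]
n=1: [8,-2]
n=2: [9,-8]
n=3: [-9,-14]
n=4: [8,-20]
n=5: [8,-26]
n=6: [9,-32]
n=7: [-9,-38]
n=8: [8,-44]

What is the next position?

[8,-50]

The first coordinate repeats the cycle [8, 8, 9, -9] with period 4; step 9 mod 4 = 1, giving 8.
The second coordinate changes by -6 each step, so at step 9 it is 4 + 9·(-6) = -50.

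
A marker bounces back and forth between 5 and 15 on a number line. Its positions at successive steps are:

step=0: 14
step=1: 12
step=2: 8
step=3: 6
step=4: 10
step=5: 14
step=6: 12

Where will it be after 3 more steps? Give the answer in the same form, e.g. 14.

10

The value travels 4 per step and bounces off the walls at 5 and 15.
  step 7: 12 → 8
  step 8: 8 → 6
  step 9: 6 → 10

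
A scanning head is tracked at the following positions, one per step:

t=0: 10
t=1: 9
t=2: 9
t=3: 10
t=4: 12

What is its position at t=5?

First differences are -1, +0, +1, +2; their common second difference is +1 (constant acceleration).
step 5: 12 + 3 → 15

15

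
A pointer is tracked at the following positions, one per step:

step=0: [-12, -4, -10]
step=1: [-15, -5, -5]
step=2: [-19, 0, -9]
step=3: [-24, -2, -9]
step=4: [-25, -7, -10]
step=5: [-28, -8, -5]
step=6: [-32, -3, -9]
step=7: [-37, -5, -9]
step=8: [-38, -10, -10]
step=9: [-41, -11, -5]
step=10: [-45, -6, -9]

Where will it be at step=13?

[-54, -14, -5]

Differencing gives [-3, -1, +5], [-4, +5, -4], [-5, -2, +0], [-1, -5, -1], [-3, -1, +5], [-4, +5, -4], [-5, -2, +0], [-1, -5, -1], [-3, -1, +5], [-4, +5, -4]. This is the pattern [-3, -1, +5], [-4, +5, -4], [-5, -2, +0], [-1, -5, -1] repeated.
step 11: apply [-5, -2, +0] → [-50, -8, -9]
step 12: apply [-1, -5, -1] → [-51, -13, -10]
step 13: apply [-3, -1, +5] → [-54, -14, -5]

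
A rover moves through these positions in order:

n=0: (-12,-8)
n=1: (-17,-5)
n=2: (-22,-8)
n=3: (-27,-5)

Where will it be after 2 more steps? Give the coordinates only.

(-37,-5)

The first coordinate changes by -5 each step, so at step 5 it is -12 + 5·(-5) = -37.
The second coordinate repeats the cycle [-8, -5] with period 2; step 5 mod 2 = 1, giving -5.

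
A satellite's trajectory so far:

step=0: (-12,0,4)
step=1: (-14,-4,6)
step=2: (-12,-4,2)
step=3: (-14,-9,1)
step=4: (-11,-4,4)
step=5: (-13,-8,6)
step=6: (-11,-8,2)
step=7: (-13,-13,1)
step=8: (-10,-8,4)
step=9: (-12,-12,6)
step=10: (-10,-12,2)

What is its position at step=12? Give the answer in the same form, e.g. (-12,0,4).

Differencing gives (-2,-4,+2), (+2,+0,-4), (-2,-5,-1), (+3,+5,+3), (-2,-4,+2), (+2,+0,-4), (-2,-5,-1), (+3,+5,+3), (-2,-4,+2), (+2,+0,-4). This is the pattern (-2,-4,+2), (+2,+0,-4), (-2,-5,-1), (+3,+5,+3) repeated.
step 11: apply (-2,-5,-1) → (-12,-17,1)
step 12: apply (+3,+5,+3) → (-9,-12,4)

(-9,-12,4)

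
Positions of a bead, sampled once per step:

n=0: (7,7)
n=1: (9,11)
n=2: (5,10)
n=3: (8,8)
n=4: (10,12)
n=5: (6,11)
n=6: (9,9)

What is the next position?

(11,13)

Differencing gives (+2,+4), (-4,-1), (+3,-2), (+2,+4), (-4,-1), (+3,-2). This is the pattern (+2,+4), (-4,-1), (+3,-2) repeated.
step 7: apply (+2,+4) → (11,13)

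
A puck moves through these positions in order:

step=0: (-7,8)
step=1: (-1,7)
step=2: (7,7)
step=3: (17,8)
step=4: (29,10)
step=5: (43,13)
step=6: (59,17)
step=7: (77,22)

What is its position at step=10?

(143,43)

Taking differences between consecutive positions: (+6,-1), (+8,+0), (+10,+1), (+12,+2), (+14,+3), (+16,+4), (+18,+5). These grow by (+2,+1) each step.
step 8: (77,22) + (+20,+6) → (97,28)
step 9: (97,28) + (+22,+7) → (119,35)
step 10: (119,35) + (+24,+8) → (143,43)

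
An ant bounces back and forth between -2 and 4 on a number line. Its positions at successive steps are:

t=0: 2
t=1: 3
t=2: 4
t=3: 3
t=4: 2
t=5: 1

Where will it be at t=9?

-1

The value reflects between -2 and 4, moving 1 per step.
  step 6: 1 → 0
  step 7: 0 → -1
  step 8: -1 → -2
  step 9: -2 → -1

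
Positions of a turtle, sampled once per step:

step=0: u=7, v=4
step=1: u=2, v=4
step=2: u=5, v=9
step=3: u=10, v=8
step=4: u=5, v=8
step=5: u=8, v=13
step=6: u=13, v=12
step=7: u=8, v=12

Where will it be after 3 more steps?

Differencing gives (-5, +0), (+3, +5), (+5, -1), (-5, +0), (+3, +5), (+5, -1), (-5, +0). This is the pattern (-5, +0), (+3, +5), (+5, -1) repeated.
step 8: apply (+3, +5) → u=11, v=17
step 9: apply (+5, -1) → u=16, v=16
step 10: apply (-5, +0) → u=11, v=16

u=11, v=16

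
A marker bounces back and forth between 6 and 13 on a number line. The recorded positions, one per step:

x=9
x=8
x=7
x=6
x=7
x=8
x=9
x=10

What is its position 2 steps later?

x=12

The value reflects between 6 and 13, moving 1 per step.
  step 8: 10 → 11
  step 9: 11 → 12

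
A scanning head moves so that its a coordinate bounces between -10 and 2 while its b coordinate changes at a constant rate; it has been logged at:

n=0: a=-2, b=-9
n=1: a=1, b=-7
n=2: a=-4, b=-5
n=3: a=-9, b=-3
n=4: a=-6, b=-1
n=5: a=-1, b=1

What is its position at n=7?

a=-5, b=5

The a coordinate travels 5 per step and bounces off the walls at -10 and 2.
  step 6: -1 → 0
  step 7: 0 → -5
The b coordinate changes by +2 each step: at step 7 it is 5.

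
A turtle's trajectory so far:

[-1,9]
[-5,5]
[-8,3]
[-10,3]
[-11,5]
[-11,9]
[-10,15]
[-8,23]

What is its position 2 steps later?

[-1,45]

Successive displacements: [-4,-4], [-3,-2], [-2,+0], [-1,+2], [+0,+4], [+1,+6], [+2,+8] — each changes by [+1,+2].
step 8: [-8,23] + [+3,+10] → [-5,33]
step 9: [-5,33] + [+4,+12] → [-1,45]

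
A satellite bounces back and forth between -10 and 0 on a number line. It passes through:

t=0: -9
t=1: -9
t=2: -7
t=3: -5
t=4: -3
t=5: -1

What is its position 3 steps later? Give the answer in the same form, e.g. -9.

The value reflects between -10 and 0, moving 2 per step.
  step 6: -1 → -1
  step 7: -1 → -3
  step 8: -3 → -5

-5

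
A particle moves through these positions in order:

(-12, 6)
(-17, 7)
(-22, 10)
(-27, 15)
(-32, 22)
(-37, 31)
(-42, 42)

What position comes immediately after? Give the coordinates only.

(-47, 55)

Taking differences between consecutive positions: (-5, +1), (-5, +3), (-5, +5), (-5, +7), (-5, +9), (-5, +11). These grow by (+0, +2) each step.
step 7: (-42, 42) + (-5, +13) → (-47, 55)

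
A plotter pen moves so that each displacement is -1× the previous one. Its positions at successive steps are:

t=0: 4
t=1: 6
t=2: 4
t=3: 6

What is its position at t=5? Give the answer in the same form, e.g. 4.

The jumps are +2, -2, +2 — a geometric progression with ratio -1.
step 4: 6 − 2 → 4
step 5: 4 + 2 → 6

6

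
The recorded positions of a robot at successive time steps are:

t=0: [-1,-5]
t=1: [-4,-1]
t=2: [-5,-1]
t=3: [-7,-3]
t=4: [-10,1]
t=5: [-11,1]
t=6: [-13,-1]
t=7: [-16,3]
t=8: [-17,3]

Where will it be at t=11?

[-23,5]

Step-to-step displacements: [-3,+4], [-1,+0], [-2,-2], [-3,+4], [-1,+0], [-2,-2], [-3,+4], [-1,+0] — a repeating cycle of length 3.
step 9: apply [-2,-2] → [-19,1]
step 10: apply [-3,+4] → [-22,5]
step 11: apply [-1,+0] → [-23,5]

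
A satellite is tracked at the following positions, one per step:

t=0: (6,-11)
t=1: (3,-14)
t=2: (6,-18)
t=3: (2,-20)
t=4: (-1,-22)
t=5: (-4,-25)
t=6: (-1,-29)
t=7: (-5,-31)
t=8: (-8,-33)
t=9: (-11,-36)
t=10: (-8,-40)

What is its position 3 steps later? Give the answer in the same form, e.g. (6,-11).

Differencing gives (-3,-3), (+3,-4), (-4,-2), (-3,-2), (-3,-3), (+3,-4), (-4,-2), (-3,-2), (-3,-3), (+3,-4). This is the pattern (-3,-3), (+3,-4), (-4,-2), (-3,-2) repeated.
step 11: apply (-4,-2) → (-12,-42)
step 12: apply (-3,-2) → (-15,-44)
step 13: apply (-3,-3) → (-18,-47)

(-18,-47)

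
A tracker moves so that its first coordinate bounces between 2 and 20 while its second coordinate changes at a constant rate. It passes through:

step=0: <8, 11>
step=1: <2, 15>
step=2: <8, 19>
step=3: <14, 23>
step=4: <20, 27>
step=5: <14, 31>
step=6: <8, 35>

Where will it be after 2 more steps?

<8, 43>

The first coordinate reflects between 2 and 20, moving 6 per step.
  step 7: 8 → 2
  step 8: 2 → 8
The second coordinate changes by +4 each step: at step 8 it is 43.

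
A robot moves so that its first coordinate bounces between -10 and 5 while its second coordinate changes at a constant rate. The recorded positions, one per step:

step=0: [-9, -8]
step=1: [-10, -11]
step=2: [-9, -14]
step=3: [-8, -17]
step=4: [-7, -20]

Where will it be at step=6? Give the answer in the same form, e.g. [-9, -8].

The first coordinate reflects between -10 and 5, moving 1 per step.
  step 5: -7 → -6
  step 6: -6 → -5
The second coordinate changes by -3 each step: at step 6 it is -26.

[-5, -26]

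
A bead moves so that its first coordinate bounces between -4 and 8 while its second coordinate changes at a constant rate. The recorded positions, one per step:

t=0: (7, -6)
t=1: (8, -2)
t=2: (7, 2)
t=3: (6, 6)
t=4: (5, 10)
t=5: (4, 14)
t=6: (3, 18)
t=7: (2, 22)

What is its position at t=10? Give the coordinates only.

(-1, 34)

The first coordinate reflects between -4 and 8, moving 1 per step.
  step 8: 2 → 1
  step 9: 1 → 0
  step 10: 0 → -1
The second coordinate changes by +4 each step: at step 10 it is 34.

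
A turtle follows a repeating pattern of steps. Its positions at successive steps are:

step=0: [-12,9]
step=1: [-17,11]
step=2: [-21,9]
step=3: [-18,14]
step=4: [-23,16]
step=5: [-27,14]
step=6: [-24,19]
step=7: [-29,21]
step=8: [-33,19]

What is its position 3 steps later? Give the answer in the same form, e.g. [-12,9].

[-39,24]

Differencing gives [-5,+2], [-4,-2], [+3,+5], [-5,+2], [-4,-2], [+3,+5], [-5,+2], [-4,-2]. This is the pattern [-5,+2], [-4,-2], [+3,+5] repeated.
step 9: apply [+3,+5] → [-30,24]
step 10: apply [-5,+2] → [-35,26]
step 11: apply [-4,-2] → [-39,24]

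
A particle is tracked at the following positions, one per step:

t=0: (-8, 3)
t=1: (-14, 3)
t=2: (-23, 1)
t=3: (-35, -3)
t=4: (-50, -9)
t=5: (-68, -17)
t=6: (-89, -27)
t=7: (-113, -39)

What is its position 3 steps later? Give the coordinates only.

(-203, -87)

First differences are (-6, +0), (-9, -2), (-12, -4), (-15, -6), (-18, -8), (-21, -10), (-24, -12); their common second difference is (-3, -2) (constant acceleration).
step 8: (-113, -39) + (-27, -14) → (-140, -53)
step 9: (-140, -53) + (-30, -16) → (-170, -69)
step 10: (-170, -69) + (-33, -18) → (-203, -87)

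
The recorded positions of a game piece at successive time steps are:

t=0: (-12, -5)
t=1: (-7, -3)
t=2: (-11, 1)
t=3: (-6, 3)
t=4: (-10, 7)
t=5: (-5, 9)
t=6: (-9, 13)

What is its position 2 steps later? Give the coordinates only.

Differencing gives (+5, +2), (-4, +4), (+5, +2), (-4, +4), (+5, +2), (-4, +4). This is the pattern (+5, +2), (-4, +4) repeated.
step 7: apply (+5, +2) → (-4, 15)
step 8: apply (-4, +4) → (-8, 19)

(-8, 19)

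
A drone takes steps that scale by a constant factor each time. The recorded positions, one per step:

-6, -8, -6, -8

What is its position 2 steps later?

Step-to-step displacements: -2, +2, -2; each is -1× the previous.
step 4: -8 + 2 → -6
step 5: -6 − 2 → -8

-8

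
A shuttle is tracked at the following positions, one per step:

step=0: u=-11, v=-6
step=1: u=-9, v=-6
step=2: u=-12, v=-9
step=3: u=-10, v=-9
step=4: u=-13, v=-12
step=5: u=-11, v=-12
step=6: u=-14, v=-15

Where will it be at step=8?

Differencing gives (+2, +0), (-3, -3), (+2, +0), (-3, -3), (+2, +0), (-3, -3). This is the pattern (+2, +0), (-3, -3) repeated.
step 7: apply (+2, +0) → u=-12, v=-15
step 8: apply (-3, -3) → u=-15, v=-18

u=-15, v=-18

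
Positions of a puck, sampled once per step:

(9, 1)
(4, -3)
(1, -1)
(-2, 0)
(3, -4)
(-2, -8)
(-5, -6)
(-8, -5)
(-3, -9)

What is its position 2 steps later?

Differencing gives (-5, -4), (-3, +2), (-3, +1), (+5, -4), (-5, -4), (-3, +2), (-3, +1), (+5, -4). This is the pattern (-5, -4), (-3, +2), (-3, +1), (+5, -4) repeated.
step 9: apply (-5, -4) → (-8, -13)
step 10: apply (-3, +2) → (-11, -11)

(-11, -11)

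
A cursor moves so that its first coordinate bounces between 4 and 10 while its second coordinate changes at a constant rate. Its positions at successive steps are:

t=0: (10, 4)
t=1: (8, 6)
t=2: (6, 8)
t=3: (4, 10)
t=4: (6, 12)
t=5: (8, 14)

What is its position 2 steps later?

The first coordinate reflects between 4 and 10, moving 2 per step.
  step 6: 8 → 10
  step 7: 10 → 8
The second coordinate changes by +2 each step: at step 7 it is 18.

(8, 18)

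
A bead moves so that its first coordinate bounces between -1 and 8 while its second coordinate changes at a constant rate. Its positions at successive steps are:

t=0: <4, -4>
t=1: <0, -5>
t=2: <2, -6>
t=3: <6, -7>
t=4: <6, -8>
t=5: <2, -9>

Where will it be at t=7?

The first coordinate travels 4 per step and bounces off the walls at -1 and 8.
  step 6: 2 → 0
  step 7: 0 → 4
The second coordinate changes by -1 each step: at step 7 it is -11.

<4, -11>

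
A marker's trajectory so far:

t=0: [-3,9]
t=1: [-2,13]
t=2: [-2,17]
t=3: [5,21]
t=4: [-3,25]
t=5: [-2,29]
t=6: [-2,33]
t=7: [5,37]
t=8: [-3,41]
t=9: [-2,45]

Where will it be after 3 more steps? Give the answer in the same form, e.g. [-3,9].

[-3,57]

First: cycles through -3, -2, -2, 5 every 4 steps. Step 12 lands at position 0 of the cycle → -3.
Second: linear, +4 per step → 57 at step 12.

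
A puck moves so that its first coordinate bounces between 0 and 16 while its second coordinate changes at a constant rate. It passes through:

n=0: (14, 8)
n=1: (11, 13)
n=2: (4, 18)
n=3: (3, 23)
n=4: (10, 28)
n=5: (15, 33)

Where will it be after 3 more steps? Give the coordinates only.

(6, 48)

The first coordinate travels 7 per step and bounces off the walls at 0 and 16.
  step 6: 15 → 8
  step 7: 8 → 1
  step 8: 1 → 6
The second coordinate changes by +5 each step: at step 8 it is 48.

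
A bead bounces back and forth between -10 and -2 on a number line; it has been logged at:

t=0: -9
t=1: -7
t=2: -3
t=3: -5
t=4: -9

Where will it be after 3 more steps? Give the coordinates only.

-5

The value reflects between -10 and -2, moving 4 per step.
  step 5: -9 → -7
  step 6: -7 → -3
  step 7: -3 → -5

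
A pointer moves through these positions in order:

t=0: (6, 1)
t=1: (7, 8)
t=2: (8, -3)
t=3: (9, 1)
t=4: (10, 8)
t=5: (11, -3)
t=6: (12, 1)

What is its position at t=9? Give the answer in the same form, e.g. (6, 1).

(15, 1)

First: linear, +1 per step → 15 at step 9.
Second: cycles through 1, 8, -3 every 3 steps. Step 9 lands at position 0 of the cycle → 1.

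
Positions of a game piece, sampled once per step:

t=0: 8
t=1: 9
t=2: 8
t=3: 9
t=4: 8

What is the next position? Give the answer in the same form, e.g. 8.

The jumps are +1, -1, +1, -1 — a geometric progression with ratio -1.
step 5: 8 + 1 → 9

9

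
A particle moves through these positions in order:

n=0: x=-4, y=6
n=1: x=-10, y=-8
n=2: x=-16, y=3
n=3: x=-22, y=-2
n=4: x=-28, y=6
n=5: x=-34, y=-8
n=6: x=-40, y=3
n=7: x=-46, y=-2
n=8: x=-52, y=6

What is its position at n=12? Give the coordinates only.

The x coordinate changes by -6 each step, so at step 12 it is -4 + 12·(-6) = -76.
The y coordinate repeats the cycle [6, -8, 3, -2] with period 4; step 12 mod 4 = 0, giving 6.

x=-76, y=6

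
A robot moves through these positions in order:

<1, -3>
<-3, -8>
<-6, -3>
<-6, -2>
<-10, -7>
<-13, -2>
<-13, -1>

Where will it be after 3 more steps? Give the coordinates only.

<-20, 0>

Differencing gives <-4, -5>, <-3, +5>, <+0, +1>, <-4, -5>, <-3, +5>, <+0, +1>. This is the pattern <-4, -5>, <-3, +5>, <+0, +1> repeated.
step 7: apply <-4, -5> → <-17, -6>
step 8: apply <-3, +5> → <-20, -1>
step 9: apply <+0, +1> → <-20, 0>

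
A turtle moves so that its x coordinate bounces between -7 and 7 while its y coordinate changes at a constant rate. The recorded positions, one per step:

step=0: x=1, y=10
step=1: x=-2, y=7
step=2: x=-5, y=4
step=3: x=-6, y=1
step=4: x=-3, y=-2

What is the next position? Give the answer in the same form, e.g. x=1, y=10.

x=0, y=-5

The x coordinate travels 3 per step and bounces off the walls at -7 and 7.
  step 5: -3 → 0
The y coordinate changes by -3 each step: at step 5 it is -5.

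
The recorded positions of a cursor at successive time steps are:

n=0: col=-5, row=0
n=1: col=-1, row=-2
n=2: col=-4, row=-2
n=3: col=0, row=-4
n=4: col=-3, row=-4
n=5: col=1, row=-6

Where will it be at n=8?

Differencing gives (+4, -2), (-3, +0), (+4, -2), (-3, +0), (+4, -2). This is the pattern (+4, -2), (-3, +0) repeated.
step 6: apply (-3, +0) → col=-2, row=-6
step 7: apply (+4, -2) → col=2, row=-8
step 8: apply (-3, +0) → col=-1, row=-8

col=-1, row=-8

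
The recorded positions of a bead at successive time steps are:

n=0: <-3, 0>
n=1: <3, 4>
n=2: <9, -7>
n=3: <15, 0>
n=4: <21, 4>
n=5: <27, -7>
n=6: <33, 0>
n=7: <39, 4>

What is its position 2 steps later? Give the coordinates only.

<51, 0>

First: linear, +6 per step → 51 at step 9.
Second: cycles through 0, 4, -7 every 3 steps. Step 9 lands at position 0 of the cycle → 0.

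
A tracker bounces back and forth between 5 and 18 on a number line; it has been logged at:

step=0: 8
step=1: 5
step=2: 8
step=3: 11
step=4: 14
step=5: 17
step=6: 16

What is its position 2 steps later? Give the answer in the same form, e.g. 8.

10

The value travels 3 per step and bounces off the walls at 5 and 18.
  step 7: 16 → 13
  step 8: 13 → 10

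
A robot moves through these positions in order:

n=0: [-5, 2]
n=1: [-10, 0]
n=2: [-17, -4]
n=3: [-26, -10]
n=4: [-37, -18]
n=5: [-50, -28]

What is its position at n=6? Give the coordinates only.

Taking differences between consecutive positions: [-5, -2], [-7, -4], [-9, -6], [-11, -8], [-13, -10]. These grow by [-2, -2] each step.
step 6: [-50, -28] + [-15, -12] → [-65, -40]

[-65, -40]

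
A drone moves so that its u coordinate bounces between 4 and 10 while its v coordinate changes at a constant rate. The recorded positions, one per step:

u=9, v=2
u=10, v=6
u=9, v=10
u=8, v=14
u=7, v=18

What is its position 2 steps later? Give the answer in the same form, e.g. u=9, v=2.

u=5, v=26

The u coordinate travels 1 per step and bounces off the walls at 4 and 10.
  step 5: 7 → 6
  step 6: 6 → 5
The v coordinate changes by +4 each step: at step 6 it is 26.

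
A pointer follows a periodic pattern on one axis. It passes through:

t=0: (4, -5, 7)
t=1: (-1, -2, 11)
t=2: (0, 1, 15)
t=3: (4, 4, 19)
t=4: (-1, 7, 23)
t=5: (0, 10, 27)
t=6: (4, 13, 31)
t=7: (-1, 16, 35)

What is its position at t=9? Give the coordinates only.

(4, 22, 43)

First: cycles through 4, -1, 0 every 3 steps. Step 9 lands at position 0 of the cycle → 4.
Second: linear, +3 per step → 22 at step 9.
Third: linear, +4 per step → 43 at step 9.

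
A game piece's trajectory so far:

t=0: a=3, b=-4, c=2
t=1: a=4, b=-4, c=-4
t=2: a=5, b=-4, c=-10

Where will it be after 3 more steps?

Each step adds (+1, +0, -6) to the position.
step 3: a=5, b=-4, c=-10 + (+1, +0, -6) → a=6, b=-4, c=-16
step 4: a=6, b=-4, c=-16 + (+1, +0, -6) → a=7, b=-4, c=-22
step 5: a=7, b=-4, c=-22 + (+1, +0, -6) → a=8, b=-4, c=-28

a=8, b=-4, c=-28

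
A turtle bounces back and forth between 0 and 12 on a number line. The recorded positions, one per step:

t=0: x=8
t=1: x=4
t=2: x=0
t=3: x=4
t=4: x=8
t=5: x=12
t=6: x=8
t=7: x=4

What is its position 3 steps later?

x=8

The value reflects between 0 and 12, moving 4 per step.
  step 8: 4 → 0
  step 9: 0 → 4
  step 10: 4 → 8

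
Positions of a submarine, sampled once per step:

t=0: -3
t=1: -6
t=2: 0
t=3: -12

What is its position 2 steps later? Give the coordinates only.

The jumps are -3, +6, -12 — a geometric progression with ratio -2.
step 4: -12 + 24 → 12
step 5: 12 − 48 → -36

-36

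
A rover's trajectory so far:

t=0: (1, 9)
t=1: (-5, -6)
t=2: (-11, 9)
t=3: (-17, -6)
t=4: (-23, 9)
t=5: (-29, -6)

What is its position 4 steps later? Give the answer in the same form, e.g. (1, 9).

First: linear, -6 per step → -53 at step 9.
Second: cycles through 9, -6 every 2 steps. Step 9 lands at position 1 of the cycle → -6.

(-53, -6)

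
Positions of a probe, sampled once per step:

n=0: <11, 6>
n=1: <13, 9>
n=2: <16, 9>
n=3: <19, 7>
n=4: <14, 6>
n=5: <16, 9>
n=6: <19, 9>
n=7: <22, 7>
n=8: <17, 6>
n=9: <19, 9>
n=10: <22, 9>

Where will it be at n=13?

<22, 9>

Differencing gives <+2, +3>, <+3, +0>, <+3, -2>, <-5, -1>, <+2, +3>, <+3, +0>, <+3, -2>, <-5, -1>, <+2, +3>, <+3, +0>. This is the pattern <+2, +3>, <+3, +0>, <+3, -2>, <-5, -1> repeated.
step 11: apply <+3, -2> → <25, 7>
step 12: apply <-5, -1> → <20, 6>
step 13: apply <+2, +3> → <22, 9>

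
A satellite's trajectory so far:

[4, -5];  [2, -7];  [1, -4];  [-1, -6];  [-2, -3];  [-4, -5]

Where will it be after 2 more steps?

The moves between consecutive positions are [-2, -2], [-1, +3], [-2, -2], [-1, +3], [-2, -2]; they repeat the 2-cycle [[-2, -2], [-1, +3]].
step 6: apply [-1, +3] → [-5, -2]
step 7: apply [-2, -2] → [-7, -4]

[-7, -4]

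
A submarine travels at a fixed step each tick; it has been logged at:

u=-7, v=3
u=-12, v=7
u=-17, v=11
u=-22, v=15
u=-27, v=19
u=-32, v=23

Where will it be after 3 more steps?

The position changes by (-5, +4) every step.
step 6: u=-32, v=23 + (-5, +4) → u=-37, v=27
step 7: u=-37, v=27 + (-5, +4) → u=-42, v=31
step 8: u=-42, v=31 + (-5, +4) → u=-47, v=35

u=-47, v=35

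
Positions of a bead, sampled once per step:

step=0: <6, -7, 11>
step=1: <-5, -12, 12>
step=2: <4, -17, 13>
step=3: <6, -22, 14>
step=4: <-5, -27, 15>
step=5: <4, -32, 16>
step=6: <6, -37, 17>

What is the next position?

<-5, -42, 18>

The first coordinate repeats the cycle [6, -5, 4] with period 3; step 7 mod 3 = 1, giving -5.
The second coordinate changes by -5 each step, so at step 7 it is -7 + 7·(-5) = -42.
The third coordinate changes by +1 each step, so at step 7 it is 11 + 7·(1) = 18.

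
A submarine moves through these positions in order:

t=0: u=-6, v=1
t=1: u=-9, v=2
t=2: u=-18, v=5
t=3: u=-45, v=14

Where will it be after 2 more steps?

u=-369, v=122

The jumps are (-3, +1), (-9, +3), (-27, +9) — a geometric progression with ratio 3.
step 4: u=-45, v=14 + (-81, +27) → u=-126, v=41
step 5: u=-126, v=41 + (-243, +81) → u=-369, v=122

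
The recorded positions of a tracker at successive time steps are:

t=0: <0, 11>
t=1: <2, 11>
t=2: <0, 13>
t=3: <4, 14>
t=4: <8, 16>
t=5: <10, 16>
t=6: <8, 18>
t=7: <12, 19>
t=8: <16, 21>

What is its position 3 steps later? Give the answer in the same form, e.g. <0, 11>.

Step-to-step displacements: <+2, +0>, <-2, +2>, <+4, +1>, <+4, +2>, <+2, +0>, <-2, +2>, <+4, +1>, <+4, +2> — a repeating cycle of length 4.
step 9: apply <+2, +0> → <18, 21>
step 10: apply <-2, +2> → <16, 23>
step 11: apply <+4, +1> → <20, 24>

<20, 24>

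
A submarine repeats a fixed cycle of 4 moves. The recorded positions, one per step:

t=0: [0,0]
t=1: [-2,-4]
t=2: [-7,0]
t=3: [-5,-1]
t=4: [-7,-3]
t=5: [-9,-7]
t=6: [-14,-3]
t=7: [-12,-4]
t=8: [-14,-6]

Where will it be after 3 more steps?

[-19,-7]

Step-to-step displacements: [-2,-4], [-5,+4], [+2,-1], [-2,-2], [-2,-4], [-5,+4], [+2,-1], [-2,-2] — a repeating cycle of length 4.
step 9: apply [-2,-4] → [-16,-10]
step 10: apply [-5,+4] → [-21,-6]
step 11: apply [+2,-1] → [-19,-7]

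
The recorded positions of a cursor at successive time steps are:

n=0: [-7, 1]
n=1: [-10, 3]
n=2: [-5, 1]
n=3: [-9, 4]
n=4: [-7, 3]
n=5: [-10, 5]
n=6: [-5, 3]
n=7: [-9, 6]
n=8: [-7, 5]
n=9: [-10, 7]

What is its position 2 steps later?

[-9, 8]

Differencing gives [-3, +2], [+5, -2], [-4, +3], [+2, -1], [-3, +2], [+5, -2], [-4, +3], [+2, -1], [-3, +2]. This is the pattern [-3, +2], [+5, -2], [-4, +3], [+2, -1] repeated.
step 10: apply [+5, -2] → [-5, 5]
step 11: apply [-4, +3] → [-9, 8]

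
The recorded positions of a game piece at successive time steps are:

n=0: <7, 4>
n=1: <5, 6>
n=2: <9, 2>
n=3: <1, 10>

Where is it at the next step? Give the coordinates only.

The jumps are <-2, +2>, <+4, -4>, <-8, +8> — a geometric progression with ratio -2.
step 4: <1, 10> + <+16, -16> → <17, -6>

<17, -6>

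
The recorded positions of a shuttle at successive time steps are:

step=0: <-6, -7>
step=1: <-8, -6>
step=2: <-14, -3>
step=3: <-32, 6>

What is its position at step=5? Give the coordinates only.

Consecutive displacements <-2, +1>, <-6, +3>, <-18, +9> scale by a factor of 3 each step.
step 4: <-32, 6> + <-54, +27> → <-86, 33>
step 5: <-86, 33> + <-162, +81> → <-248, 114>

<-248, 114>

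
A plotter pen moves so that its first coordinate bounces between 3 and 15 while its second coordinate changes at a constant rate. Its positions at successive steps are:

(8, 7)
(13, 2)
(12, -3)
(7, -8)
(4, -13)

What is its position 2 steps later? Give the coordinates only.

The first coordinate reflects between 3 and 15, moving 5 per step.
  step 5: 4 → 9
  step 6: 9 → 14
The second coordinate changes by -5 each step: at step 6 it is -23.

(14, -23)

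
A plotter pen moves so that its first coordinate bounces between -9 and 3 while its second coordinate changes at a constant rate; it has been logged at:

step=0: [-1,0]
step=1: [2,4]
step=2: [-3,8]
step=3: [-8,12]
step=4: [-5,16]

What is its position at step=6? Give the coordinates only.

The first coordinate reflects between -9 and 3, moving 5 per step.
  step 5: -5 → 0
  step 6: 0 → 1
The second coordinate changes by +4 each step: at step 6 it is 24.

[1,24]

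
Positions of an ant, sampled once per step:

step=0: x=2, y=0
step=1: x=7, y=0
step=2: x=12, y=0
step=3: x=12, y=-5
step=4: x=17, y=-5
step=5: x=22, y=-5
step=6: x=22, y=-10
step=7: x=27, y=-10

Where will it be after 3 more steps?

Step-to-step displacements: (+5, +0), (+5, +0), (+0, -5), (+5, +0), (+5, +0), (+0, -5), (+5, +0) — a repeating cycle of length 3.
step 8: apply (+5, +0) → x=32, y=-10
step 9: apply (+0, -5) → x=32, y=-15
step 10: apply (+5, +0) → x=37, y=-15

x=37, y=-15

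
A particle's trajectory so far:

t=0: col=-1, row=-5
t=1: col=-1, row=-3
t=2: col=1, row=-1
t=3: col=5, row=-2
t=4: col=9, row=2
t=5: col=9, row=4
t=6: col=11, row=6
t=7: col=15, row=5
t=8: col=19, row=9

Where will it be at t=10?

col=21, row=13

Step-to-step displacements: (+0, +2), (+2, +2), (+4, -1), (+4, +4), (+0, +2), (+2, +2), (+4, -1), (+4, +4) — a repeating cycle of length 4.
step 9: apply (+0, +2) → col=19, row=11
step 10: apply (+2, +2) → col=21, row=13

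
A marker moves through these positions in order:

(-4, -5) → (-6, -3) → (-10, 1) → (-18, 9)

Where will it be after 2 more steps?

(-66, 57)

Consecutive displacements (-2, +2), (-4, +4), (-8, +8) scale by a factor of 2 each step.
step 4: (-18, 9) + (-16, +16) → (-34, 25)
step 5: (-34, 25) + (-32, +32) → (-66, 57)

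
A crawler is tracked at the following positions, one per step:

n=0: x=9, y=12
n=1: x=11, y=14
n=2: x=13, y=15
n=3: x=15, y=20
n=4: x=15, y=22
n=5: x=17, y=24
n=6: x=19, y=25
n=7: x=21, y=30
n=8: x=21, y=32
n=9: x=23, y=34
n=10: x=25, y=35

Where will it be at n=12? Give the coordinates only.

Differencing gives (+2, +2), (+2, +1), (+2, +5), (+0, +2), (+2, +2), (+2, +1), (+2, +5), (+0, +2), (+2, +2), (+2, +1). This is the pattern (+2, +2), (+2, +1), (+2, +5), (+0, +2) repeated.
step 11: apply (+2, +5) → x=27, y=40
step 12: apply (+0, +2) → x=27, y=42

x=27, y=42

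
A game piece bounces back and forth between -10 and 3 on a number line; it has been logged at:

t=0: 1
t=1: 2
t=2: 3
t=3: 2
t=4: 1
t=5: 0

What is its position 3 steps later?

-3

The value reflects between -10 and 3, moving 1 per step.
  step 6: 0 → -1
  step 7: -1 → -2
  step 8: -2 → -3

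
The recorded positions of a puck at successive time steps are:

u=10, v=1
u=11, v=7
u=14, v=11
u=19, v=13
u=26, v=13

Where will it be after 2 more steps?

u=46, v=7

Successive displacements: (+1, +6), (+3, +4), (+5, +2), (+7, +0) — each changes by (+2, -2).
step 5: u=26, v=13 + (+9, -2) → u=35, v=11
step 6: u=35, v=11 + (+11, -4) → u=46, v=7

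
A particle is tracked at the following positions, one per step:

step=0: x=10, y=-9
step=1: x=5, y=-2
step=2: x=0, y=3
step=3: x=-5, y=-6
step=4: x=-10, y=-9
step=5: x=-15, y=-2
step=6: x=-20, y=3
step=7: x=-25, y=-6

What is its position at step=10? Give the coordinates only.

x=-40, y=3

The x coordinate changes by -5 each step, so at step 10 it is 10 + 10·(-5) = -40.
The y coordinate repeats the cycle [-9, -2, 3, -6] with period 4; step 10 mod 4 = 2, giving 3.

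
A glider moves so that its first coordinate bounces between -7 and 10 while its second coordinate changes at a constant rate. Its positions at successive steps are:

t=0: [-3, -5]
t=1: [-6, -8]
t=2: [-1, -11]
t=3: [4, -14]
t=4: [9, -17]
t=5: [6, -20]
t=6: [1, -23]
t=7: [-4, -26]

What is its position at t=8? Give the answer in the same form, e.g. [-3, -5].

The first coordinate travels 5 per step and bounces off the walls at -7 and 10.
  step 8: -4 → -5
The second coordinate changes by -3 each step: at step 8 it is -29.

[-5, -29]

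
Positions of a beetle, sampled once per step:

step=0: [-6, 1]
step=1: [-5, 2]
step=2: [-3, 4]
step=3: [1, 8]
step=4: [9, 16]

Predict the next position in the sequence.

Consecutive displacements [+1, +1], [+2, +2], [+4, +4], [+8, +8] scale by a factor of 2 each step.
step 5: [9, 16] + [+16, +16] → [25, 32]

[25, 32]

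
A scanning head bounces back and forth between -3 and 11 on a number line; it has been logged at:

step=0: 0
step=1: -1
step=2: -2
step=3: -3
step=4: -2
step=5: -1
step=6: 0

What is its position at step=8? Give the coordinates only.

The value reflects between -3 and 11, moving 1 per step.
  step 7: 0 → 1
  step 8: 1 → 2

2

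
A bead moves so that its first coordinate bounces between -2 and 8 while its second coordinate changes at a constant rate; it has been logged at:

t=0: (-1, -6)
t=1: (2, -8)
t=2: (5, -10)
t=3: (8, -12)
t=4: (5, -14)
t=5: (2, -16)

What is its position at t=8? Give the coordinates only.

(3, -22)

The first coordinate travels 3 per step and bounces off the walls at -2 and 8.
  step 6: 2 → -1
  step 7: -1 → 0
  step 8: 0 → 3
The second coordinate changes by -2 each step: at step 8 it is -22.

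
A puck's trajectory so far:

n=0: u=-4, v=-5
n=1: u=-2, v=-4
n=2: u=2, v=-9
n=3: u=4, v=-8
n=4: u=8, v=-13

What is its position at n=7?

The moves between consecutive positions are (+2, +1), (+4, -5), (+2, +1), (+4, -5); they repeat the 2-cycle [(+2, +1), (+4, -5)].
step 5: apply (+2, +1) → u=10, v=-12
step 6: apply (+4, -5) → u=14, v=-17
step 7: apply (+2, +1) → u=16, v=-16

u=16, v=-16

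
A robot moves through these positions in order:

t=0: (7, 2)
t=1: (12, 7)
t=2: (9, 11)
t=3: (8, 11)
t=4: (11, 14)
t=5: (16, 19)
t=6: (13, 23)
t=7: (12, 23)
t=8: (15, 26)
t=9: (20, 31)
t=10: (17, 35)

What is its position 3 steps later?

The moves between consecutive positions are (+5, +5), (-3, +4), (-1, +0), (+3, +3), (+5, +5), (-3, +4), (-1, +0), (+3, +3), (+5, +5), (-3, +4); they repeat the 4-cycle [(+5, +5), (-3, +4), (-1, +0), (+3, +3)].
step 11: apply (-1, +0) → (16, 35)
step 12: apply (+3, +3) → (19, 38)
step 13: apply (+5, +5) → (24, 43)

(24, 43)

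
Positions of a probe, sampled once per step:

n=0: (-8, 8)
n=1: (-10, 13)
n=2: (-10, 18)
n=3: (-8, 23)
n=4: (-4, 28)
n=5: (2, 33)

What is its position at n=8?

(32, 48)

Successive displacements: (-2, +5), (+0, +5), (+2, +5), (+4, +5), (+6, +5) — each changes by (+2, +0).
step 6: (2, 33) + (+8, +5) → (10, 38)
step 7: (10, 38) + (+10, +5) → (20, 43)
step 8: (20, 43) + (+12, +5) → (32, 48)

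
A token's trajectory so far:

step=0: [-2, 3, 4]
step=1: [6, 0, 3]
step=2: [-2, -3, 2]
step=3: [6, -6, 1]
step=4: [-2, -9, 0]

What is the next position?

First: cycles through -2, 6 every 2 steps. Step 5 lands at position 1 of the cycle → 6.
Second: linear, -3 per step → -12 at step 5.
Third: linear, -1 per step → -1 at step 5.

[6, -12, -1]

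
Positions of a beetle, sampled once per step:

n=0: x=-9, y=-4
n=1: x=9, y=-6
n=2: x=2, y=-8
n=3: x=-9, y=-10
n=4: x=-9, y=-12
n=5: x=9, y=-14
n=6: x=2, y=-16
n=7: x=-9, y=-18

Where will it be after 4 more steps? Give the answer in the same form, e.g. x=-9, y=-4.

The x coordinate repeats the cycle [-9, 9, 2, -9] with period 4; step 11 mod 4 = 3, giving -9.
The y coordinate changes by -2 each step, so at step 11 it is -4 + 11·(-2) = -26.

x=-9, y=-26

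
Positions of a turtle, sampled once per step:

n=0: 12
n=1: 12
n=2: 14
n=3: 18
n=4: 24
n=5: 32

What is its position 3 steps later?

First differences are +0, +2, +4, +6, +8; their common second difference is +2 (constant acceleration).
step 6: 32 + 10 → 42
step 7: 42 + 12 → 54
step 8: 54 + 14 → 68

68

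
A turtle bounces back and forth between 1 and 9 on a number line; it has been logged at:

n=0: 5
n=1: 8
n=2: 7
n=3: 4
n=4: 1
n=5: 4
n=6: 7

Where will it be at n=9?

2

The value reflects between 1 and 9, moving 3 per step.
  step 7: 7 → 8
  step 8: 8 → 5
  step 9: 5 → 2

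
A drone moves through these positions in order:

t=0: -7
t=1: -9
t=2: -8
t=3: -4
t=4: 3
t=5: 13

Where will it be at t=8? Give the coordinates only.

Taking differences between consecutive positions: -2, +1, +4, +7, +10. These grow by +3 each step.
step 6: 13 + 13 → 26
step 7: 26 + 16 → 42
step 8: 42 + 19 → 61

61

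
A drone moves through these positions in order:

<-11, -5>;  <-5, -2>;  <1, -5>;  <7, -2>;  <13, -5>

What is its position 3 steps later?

First: linear, +6 per step → 31 at step 7.
Second: cycles through -5, -2 every 2 steps. Step 7 lands at position 1 of the cycle → -2.

<31, -2>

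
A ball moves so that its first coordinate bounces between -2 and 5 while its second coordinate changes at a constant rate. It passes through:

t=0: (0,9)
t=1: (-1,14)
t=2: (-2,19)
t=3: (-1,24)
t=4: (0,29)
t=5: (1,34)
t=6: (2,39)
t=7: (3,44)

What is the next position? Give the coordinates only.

(4,49)

The first coordinate reflects between -2 and 5, moving 1 per step.
  step 8: 3 → 4
The second coordinate changes by +5 each step: at step 8 it is 49.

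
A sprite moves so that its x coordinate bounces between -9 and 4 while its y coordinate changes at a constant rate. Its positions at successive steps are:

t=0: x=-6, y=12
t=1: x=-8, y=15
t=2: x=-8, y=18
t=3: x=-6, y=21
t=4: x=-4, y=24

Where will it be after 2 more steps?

The x coordinate travels 2 per step and bounces off the walls at -9 and 4.
  step 5: -4 → -2
  step 6: -2 → 0
The y coordinate changes by +3 each step: at step 6 it is 30.

x=0, y=30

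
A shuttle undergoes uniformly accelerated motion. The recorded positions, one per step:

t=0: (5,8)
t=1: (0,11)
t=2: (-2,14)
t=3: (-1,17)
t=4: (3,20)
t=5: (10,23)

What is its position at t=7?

First differences are (-5,+3), (-2,+3), (+1,+3), (+4,+3), (+7,+3); their common second difference is (+3,+0) (constant acceleration).
step 6: (10,23) + (+10,+3) → (20,26)
step 7: (20,26) + (+13,+3) → (33,29)

(33,29)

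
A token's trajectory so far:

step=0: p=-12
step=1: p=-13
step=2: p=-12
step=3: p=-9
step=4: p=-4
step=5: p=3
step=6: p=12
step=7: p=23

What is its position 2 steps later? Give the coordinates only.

Taking differences between consecutive positions: -1, +1, +3, +5, +7, +9, +11. These grow by +2 each step.
step 8: 23 + 13 → p=36
step 9: 36 + 15 → p=51

p=51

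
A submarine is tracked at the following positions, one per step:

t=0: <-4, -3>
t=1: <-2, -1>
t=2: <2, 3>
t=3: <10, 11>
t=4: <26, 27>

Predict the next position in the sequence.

<58, 59>

Consecutive displacements <+2, +2>, <+4, +4>, <+8, +8>, <+16, +16> scale by a factor of 2 each step.
step 5: <26, 27> + <+32, +32> → <58, 59>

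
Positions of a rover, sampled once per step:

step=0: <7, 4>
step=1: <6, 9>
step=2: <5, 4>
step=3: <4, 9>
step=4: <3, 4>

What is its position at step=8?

First: linear, -1 per step → -1 at step 8.
Second: cycles through 4, 9 every 2 steps. Step 8 lands at position 0 of the cycle → 4.

<-1, 4>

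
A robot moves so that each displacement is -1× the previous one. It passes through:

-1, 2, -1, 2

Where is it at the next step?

-1

Consecutive displacements +3, -3, +3 scale by a factor of -1 each step.
step 4: 2 − 3 → -1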